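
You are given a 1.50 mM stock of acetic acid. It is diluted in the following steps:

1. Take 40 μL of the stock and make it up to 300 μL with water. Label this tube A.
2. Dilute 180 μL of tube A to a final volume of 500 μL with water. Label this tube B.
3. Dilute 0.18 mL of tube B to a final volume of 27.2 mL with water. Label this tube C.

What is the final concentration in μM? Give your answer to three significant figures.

0.476 μM

Step 1: 40 μL brought to 300 μL → factor 300/40 = 7.5
Step 2: 180 μL brought to 500 μL → factor 500/180 = 2.7778
Step 3: 0.18 mL brought to 27.2 mL → factor 27.2/0.18 = 151.11
Overall dilution factor = 7.5 × 2.7778 × 151.11 = 3148.1
Final = 1.50 mM / 3148.1 = 0.0004765 mM = 0.476 μM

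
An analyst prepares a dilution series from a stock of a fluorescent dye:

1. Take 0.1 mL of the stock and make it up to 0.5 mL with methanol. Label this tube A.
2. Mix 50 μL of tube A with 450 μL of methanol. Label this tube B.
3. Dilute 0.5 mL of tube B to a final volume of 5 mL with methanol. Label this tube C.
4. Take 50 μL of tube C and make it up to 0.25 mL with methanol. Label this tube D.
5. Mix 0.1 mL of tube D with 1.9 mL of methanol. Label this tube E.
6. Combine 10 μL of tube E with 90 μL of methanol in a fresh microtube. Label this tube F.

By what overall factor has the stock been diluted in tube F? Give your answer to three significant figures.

Step 1: 0.1 mL brought to 0.5 mL → factor 0.5/0.1 = 5
Step 2: 50 μL + 450 μL = 500 μL total → factor 500/50 = 10
Step 3: 0.5 mL brought to 5 mL → factor 5/0.5 = 10
Step 4: 50 μL brought to 0.25 mL → factor 250/50 = 5
Step 5: 0.1 mL + 1.9 mL = 2 mL total → factor 2/0.1 = 20
Step 6: 10 μL + 90 μL = 100 μL total → factor 100/10 = 10
Overall dilution factor = 5 × 10 × 10 × 5 × 20 × 10 = 5 × 10^5

5.00 × 10^5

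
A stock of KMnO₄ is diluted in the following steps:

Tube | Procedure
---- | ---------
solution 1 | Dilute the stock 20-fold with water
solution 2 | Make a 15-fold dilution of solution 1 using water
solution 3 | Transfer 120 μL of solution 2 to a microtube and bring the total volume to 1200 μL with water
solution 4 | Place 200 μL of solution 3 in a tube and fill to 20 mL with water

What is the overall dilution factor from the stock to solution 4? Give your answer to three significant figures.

Step 1: 20-fold → factor 20
Step 2: 15-fold → factor 15
Step 3: 120 μL brought to 1200 μL → factor 1200/120 = 10
Step 4: 200 μL brought to 20 mL → factor 20000/200 = 100
Overall dilution factor = 20 × 15 × 10 × 100 = 3 × 10^5

3.00 × 10^5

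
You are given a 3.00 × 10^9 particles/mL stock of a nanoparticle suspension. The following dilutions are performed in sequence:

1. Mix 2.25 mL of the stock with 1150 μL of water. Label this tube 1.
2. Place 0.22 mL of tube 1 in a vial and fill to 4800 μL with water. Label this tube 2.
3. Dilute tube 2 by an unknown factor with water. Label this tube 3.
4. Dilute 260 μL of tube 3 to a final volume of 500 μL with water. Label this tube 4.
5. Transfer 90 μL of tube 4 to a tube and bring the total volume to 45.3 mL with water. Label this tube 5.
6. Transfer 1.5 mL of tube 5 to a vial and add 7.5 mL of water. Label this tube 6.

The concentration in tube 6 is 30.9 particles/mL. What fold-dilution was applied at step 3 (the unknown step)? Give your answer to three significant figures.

507-fold

Step 1: 2.25 mL + 1150 μL = 3.4 mL total → factor 3.4/2.25 = 1.5111
Step 2: 0.22 mL brought to 4800 μL → factor 4.8/0.22 = 21.818
Step 3: unknown factor x
Step 4: 260 μL brought to 500 μL → factor 500/260 = 1.9231
Step 5: 90 μL brought to 45.3 mL → factor 45300/90 = 503.33
Step 6: 1.5 mL + 7.5 mL = 9 mL total → factor 9/1.5 = 6
Product of known-step factors = 1.9148 × 10^5
Overall factor = 3.00 × 10^9 particles/mL / (30.9 particles/mL) = 9.7087 × 10^7
x = 9.7087 × 10^7 / 1.9148 × 10^5 = 507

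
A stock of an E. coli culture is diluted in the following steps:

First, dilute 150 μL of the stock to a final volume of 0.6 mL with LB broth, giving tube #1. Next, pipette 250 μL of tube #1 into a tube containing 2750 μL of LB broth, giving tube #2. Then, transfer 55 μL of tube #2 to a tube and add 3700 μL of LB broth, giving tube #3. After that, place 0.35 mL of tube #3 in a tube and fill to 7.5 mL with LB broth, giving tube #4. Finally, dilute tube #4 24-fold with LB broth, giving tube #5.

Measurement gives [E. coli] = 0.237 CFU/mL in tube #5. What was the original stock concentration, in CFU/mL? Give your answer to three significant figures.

Step 1: 150 μL brought to 0.6 mL → factor 600/150 = 4
Step 2: 250 μL + 2750 μL = 3000 μL total → factor 3000/250 = 12
Step 3: 55 μL + 3700 μL = 3755 μL total → factor 3755/55 = 68.273
Step 4: 0.35 mL brought to 7.5 mL → factor 7.5/0.35 = 21.429
Step 5: 24-fold → factor 24
Overall dilution factor = 4 × 12 × 68.273 × 21.429 × 24 = 1.6854 × 10^6
Stock = 0.237 CFU/mL × 1.6854 × 10^6 = 3.99 × 10^5 CFU/mL

3.99 × 10^5 CFU/mL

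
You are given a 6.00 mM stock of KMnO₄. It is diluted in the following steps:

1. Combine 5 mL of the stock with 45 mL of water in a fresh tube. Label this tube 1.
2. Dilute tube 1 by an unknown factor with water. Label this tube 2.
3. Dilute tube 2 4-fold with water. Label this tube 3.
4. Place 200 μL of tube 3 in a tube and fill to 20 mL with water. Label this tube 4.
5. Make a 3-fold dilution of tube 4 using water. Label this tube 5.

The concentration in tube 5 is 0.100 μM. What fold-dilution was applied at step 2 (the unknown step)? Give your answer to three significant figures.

5.00-fold

Step 1: 5 mL + 45 mL = 50 mL total → factor 50/5 = 10
Step 2: unknown factor x
Step 3: 4-fold → factor 4
Step 4: 200 μL brought to 20 mL → factor 20000/200 = 100
Step 5: 3-fold → factor 3
Product of known-step factors = 12000
Overall factor = 6.00 mM / (0.100 μM) = 60000
x = 60000 / 12000 = 5.00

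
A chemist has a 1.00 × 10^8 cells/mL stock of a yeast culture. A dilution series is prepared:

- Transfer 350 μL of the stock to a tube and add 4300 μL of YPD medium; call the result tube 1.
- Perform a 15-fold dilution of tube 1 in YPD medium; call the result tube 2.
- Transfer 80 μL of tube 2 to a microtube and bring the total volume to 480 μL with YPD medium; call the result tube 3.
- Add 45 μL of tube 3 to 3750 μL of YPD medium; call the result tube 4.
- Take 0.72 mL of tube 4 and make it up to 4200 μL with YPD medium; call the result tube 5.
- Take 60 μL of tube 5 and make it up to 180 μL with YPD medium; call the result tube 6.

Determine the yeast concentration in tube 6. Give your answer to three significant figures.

56.7 cells/mL

Step 1: 350 μL + 4300 μL = 4650 μL total → factor 4650/350 = 13.286
Step 2: 15-fold → factor 15
Step 3: 80 μL brought to 480 μL → factor 480/80 = 6
Step 4: 45 μL + 3750 μL = 3795 μL total → factor 3795/45 = 84.333
Step 5: 0.72 mL brought to 4200 μL → factor 4.2/0.72 = 5.8333
Step 6: 60 μL brought to 180 μL → factor 180/60 = 3
Overall dilution factor = 13.286 × 15 × 6 × 84.333 × 5.8333 × 3 = 1.7647 × 10^6
Final = 1.00 × 10^8 cells/mL / 1.7647 × 10^6 = 56.7 cells/mL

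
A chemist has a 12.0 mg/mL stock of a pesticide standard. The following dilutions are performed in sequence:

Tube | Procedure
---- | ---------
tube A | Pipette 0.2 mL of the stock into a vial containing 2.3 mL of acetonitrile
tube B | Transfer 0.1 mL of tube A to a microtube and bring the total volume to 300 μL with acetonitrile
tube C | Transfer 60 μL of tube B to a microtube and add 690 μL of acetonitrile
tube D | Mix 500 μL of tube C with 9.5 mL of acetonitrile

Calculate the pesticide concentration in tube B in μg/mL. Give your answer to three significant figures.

320 μg/mL

Step 1: 0.2 mL + 2.3 mL = 2.5 mL total → factor 2.5/0.2 = 12.5
Step 2: 0.1 mL brought to 300 μL → factor 0.3/0.1 = 3
Dilution factor through tube B = 12.5 × 3 = 37.5
[tube B] = 12.0 mg/mL / 37.5 = 0.3200 mg/mL = 320 μg/mL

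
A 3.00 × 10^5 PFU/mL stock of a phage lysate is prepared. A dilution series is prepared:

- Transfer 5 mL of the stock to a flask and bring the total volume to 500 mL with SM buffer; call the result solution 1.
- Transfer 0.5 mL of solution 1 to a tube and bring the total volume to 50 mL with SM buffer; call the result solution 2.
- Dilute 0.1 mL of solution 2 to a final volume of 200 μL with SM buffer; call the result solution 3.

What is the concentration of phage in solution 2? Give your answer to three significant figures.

Step 1: 5 mL brought to 500 mL → factor 500/5 = 100
Step 2: 0.5 mL brought to 50 mL → factor 50/0.5 = 100
Dilution factor through solution 2 = 100 × 100 = 10000
[solution 2] = 3.00 × 10^5 PFU/mL / 10000 = 30.0 PFU/mL

30.0 PFU/mL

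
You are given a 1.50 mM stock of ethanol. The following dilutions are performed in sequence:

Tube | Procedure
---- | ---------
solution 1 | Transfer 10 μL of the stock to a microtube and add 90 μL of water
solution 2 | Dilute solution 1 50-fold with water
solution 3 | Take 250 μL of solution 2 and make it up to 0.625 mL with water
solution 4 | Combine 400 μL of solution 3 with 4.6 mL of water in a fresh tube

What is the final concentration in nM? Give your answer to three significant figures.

96.0 nM

Step 1: 10 μL + 90 μL = 100 μL total → factor 100/10 = 10
Step 2: 50-fold → factor 50
Step 3: 250 μL brought to 0.625 mL → factor 625/250 = 2.5
Step 4: 400 μL + 4.6 mL = 5000 μL total → factor 5000/400 = 12.5
Overall dilution factor = 10 × 50 × 2.5 × 12.5 = 15625
Final = 1.50 mM / 15625 = 9.600 × 10^-5 mM = 96.0 nM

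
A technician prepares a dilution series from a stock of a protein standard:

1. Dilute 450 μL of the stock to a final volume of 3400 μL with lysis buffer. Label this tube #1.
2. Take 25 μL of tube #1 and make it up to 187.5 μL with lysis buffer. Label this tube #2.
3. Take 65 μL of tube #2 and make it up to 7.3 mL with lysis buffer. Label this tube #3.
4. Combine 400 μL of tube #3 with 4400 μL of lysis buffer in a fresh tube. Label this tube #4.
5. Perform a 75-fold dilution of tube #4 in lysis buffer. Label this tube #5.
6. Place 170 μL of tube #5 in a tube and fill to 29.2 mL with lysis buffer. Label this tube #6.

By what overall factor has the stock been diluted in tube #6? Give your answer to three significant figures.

9.84 × 10^8

Step 1: 450 μL brought to 3400 μL → factor 3400/450 = 7.5556
Step 2: 25 μL brought to 187.5 μL → factor 187.5/25 = 7.5
Step 3: 65 μL brought to 7.3 mL → factor 7300/65 = 112.31
Step 4: 400 μL + 4400 μL = 4800 μL total → factor 4800/400 = 12
Step 5: 75-fold → factor 75
Step 6: 170 μL brought to 29.2 mL → factor 29200/170 = 171.76
Overall dilution factor = 7.5556 × 7.5 × 112.31 × 12 × 75 × 171.76 = 9.8382 × 10^8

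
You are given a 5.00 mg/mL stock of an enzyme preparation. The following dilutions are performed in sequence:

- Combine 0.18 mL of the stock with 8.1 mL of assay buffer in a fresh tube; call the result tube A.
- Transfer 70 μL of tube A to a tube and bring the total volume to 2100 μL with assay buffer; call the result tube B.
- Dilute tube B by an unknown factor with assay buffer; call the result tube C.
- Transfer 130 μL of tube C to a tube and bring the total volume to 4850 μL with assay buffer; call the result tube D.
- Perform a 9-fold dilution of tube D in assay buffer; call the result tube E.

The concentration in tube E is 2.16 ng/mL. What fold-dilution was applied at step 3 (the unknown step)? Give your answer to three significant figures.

5.00-fold

Step 1: 0.18 mL + 8.1 mL = 8.28 mL total → factor 8.28/0.18 = 46
Step 2: 70 μL brought to 2100 μL → factor 2100/70 = 30
Step 3: unknown factor x
Step 4: 130 μL brought to 4850 μL → factor 4850/130 = 37.308
Step 5: 9-fold → factor 9
Product of known-step factors = 4.6336 × 10^5
Overall factor = 5.00 mg/mL / (2.16 ng/mL) = 2.3148 × 10^6
x = 2.3148 × 10^6 / 4.6336 × 10^5 = 5.00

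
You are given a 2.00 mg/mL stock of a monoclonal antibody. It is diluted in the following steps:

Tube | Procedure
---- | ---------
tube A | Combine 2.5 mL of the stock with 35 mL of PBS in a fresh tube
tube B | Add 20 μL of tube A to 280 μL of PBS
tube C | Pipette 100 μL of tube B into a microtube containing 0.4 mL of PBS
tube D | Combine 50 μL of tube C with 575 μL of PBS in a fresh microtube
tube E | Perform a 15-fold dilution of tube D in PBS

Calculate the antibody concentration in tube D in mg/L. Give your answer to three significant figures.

0.142 mg/L

Step 1: 2.5 mL + 35 mL = 37.5 mL total → factor 37.5/2.5 = 15
Step 2: 20 μL + 280 μL = 300 μL total → factor 300/20 = 15
Step 3: 100 μL + 0.4 mL = 500 μL total → factor 500/100 = 5
Step 4: 50 μL + 575 μL = 625 μL total → factor 625/50 = 12.5
Dilution factor through tube D = 15 × 15 × 5 × 12.5 = 14062
[tube D] = 2.00 mg/mL / 14062 = 0.0001422 mg/mL = 0.142 mg/L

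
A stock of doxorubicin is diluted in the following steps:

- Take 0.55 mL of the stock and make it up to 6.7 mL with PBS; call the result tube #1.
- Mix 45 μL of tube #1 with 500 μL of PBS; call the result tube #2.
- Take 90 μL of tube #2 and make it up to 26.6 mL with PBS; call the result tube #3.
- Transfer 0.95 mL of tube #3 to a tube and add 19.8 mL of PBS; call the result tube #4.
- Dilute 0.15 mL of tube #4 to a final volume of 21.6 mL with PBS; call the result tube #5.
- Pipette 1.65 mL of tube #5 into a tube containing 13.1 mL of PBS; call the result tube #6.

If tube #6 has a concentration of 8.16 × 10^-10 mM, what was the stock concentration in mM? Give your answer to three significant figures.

1.00 mM

Step 1: 0.55 mL brought to 6.7 mL → factor 6.7/0.55 = 12.182
Step 2: 45 μL + 500 μL = 545 μL total → factor 545/45 = 12.111
Step 3: 90 μL brought to 26.6 mL → factor 26600/90 = 295.56
Step 4: 0.95 mL + 19.8 mL = 20.75 mL total → factor 20.75/0.95 = 21.842
Step 5: 0.15 mL brought to 21.6 mL → factor 21.6/0.15 = 144
Step 6: 1.65 mL + 13.1 mL = 14.75 mL total → factor 14.75/1.65 = 8.9394
Overall dilution factor = 12.182 × 12.111 × 295.56 × 21.842 × 144 × 8.9394 = 1.226 × 10^9
Stock = 8.16 × 10^-10 mM × 1.226 × 10^9 = 1.00 mM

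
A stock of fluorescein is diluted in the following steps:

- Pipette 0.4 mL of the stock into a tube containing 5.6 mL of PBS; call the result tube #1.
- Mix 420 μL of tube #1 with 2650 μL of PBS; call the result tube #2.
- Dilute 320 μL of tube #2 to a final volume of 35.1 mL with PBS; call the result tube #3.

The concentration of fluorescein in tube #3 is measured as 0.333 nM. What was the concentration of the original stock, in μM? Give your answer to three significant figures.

4.00 μM

Step 1: 0.4 mL + 5.6 mL = 6 mL total → factor 6/0.4 = 15
Step 2: 420 μL + 2650 μL = 3070 μL total → factor 3070/420 = 7.3095
Step 3: 320 μL brought to 35.1 mL → factor 35100/320 = 109.69
Overall dilution factor = 15 × 7.3095 × 109.69 = 12026
Stock = 0.333 nM × 12026 = 4005 nM = 4.00 μM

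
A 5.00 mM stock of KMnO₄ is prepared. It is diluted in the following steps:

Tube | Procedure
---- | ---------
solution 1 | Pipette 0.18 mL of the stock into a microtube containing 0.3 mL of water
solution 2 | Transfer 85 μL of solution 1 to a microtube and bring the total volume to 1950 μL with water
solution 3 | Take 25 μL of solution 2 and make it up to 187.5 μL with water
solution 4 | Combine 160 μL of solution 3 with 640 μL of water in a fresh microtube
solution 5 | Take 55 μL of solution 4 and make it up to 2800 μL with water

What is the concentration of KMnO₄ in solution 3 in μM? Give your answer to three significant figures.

10.9 μM

Step 1: 0.18 mL + 0.3 mL = 0.48 mL total → factor 0.48/0.18 = 2.6667
Step 2: 85 μL brought to 1950 μL → factor 1950/85 = 22.941
Step 3: 25 μL brought to 187.5 μL → factor 187.5/25 = 7.5
Dilution factor through solution 3 = 2.6667 × 22.941 × 7.5 = 458.82
[solution 3] = 5.00 mM / 458.82 = 0.01090 mM = 10.9 μM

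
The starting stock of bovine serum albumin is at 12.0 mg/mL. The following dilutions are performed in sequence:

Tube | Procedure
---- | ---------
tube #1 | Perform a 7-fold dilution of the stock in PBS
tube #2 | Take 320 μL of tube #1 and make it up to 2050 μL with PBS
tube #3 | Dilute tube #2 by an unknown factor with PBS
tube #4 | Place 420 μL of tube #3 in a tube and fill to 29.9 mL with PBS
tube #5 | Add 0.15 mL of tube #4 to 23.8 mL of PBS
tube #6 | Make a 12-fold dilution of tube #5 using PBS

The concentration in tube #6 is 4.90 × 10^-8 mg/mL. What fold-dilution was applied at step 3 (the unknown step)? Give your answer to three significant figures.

Step 1: 7-fold → factor 7
Step 2: 320 μL brought to 2050 μL → factor 2050/320 = 6.4062
Step 3: unknown factor x
Step 4: 420 μL brought to 29.9 mL → factor 29900/420 = 71.19
Step 5: 0.15 mL + 23.8 mL = 23.95 mL total → factor 23.95/0.15 = 159.67
Step 6: 12-fold → factor 12
Product of known-step factors = 6.1167 × 10^6
Overall factor = 12.0 mg/mL / (4.90 × 10^-8 mg/mL) = 2.449 × 10^8
x = 2.449 × 10^8 / 6.1167 × 10^6 = 40.0

40.0-fold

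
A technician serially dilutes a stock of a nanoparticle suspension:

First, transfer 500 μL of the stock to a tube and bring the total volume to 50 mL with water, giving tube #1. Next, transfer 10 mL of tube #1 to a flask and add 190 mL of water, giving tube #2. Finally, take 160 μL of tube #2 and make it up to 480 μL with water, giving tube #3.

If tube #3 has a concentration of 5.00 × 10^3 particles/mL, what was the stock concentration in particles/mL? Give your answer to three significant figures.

Step 1: 500 μL brought to 50 mL → factor 50000/500 = 100
Step 2: 10 mL + 190 mL = 200 mL total → factor 200/10 = 20
Step 3: 160 μL brought to 480 μL → factor 480/160 = 3
Overall dilution factor = 100 × 20 × 3 = 6000
Stock = 5.00 × 10^3 particles/mL × 6000 = 3.00 × 10^7 particles/mL

3.00 × 10^7 particles/mL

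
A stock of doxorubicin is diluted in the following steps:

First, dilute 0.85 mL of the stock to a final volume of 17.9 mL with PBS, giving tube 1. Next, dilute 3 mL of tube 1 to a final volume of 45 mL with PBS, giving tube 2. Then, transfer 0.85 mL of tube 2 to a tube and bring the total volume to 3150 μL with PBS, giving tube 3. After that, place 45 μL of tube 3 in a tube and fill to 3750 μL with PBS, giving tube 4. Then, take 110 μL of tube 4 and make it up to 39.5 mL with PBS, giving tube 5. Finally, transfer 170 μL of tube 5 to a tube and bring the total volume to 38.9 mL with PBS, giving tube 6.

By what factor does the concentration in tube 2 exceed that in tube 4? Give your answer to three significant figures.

Step 1: 0.85 mL brought to 17.9 mL → factor 17.9/0.85 = 21.059
Step 2: 3 mL brought to 45 mL → factor 45/3 = 15
Step 3: 0.85 mL brought to 3150 μL → factor 3.15/0.85 = 3.7059
Step 4: 45 μL brought to 3750 μL → factor 3750/45 = 83.333
Dilution factor to tube 2 = 315.88; to tube 4 = 97552
[tube 2]/[tube 4] = (factor to tube 4)/(factor to tube 2) = 97552/315.88 = 309

309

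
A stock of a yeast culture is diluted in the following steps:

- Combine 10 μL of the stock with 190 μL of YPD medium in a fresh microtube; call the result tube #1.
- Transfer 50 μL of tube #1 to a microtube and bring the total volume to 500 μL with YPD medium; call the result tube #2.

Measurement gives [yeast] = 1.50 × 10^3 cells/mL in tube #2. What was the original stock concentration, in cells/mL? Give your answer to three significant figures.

3.00 × 10^5 cells/mL

Step 1: 10 μL + 190 μL = 200 μL total → factor 200/10 = 20
Step 2: 50 μL brought to 500 μL → factor 500/50 = 10
Overall dilution factor = 20 × 10 = 200
Stock = 1.50 × 10^3 cells/mL × 200 = 3.00 × 10^5 cells/mL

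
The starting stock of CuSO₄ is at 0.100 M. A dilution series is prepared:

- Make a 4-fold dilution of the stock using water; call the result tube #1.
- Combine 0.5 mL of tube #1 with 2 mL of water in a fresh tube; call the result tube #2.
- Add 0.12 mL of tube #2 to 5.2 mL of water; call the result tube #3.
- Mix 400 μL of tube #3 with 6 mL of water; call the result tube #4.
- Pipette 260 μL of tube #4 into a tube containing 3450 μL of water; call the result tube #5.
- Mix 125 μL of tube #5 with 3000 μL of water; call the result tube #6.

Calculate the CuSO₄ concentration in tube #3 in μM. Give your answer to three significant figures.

Step 1: 4-fold → factor 4
Step 2: 0.5 mL + 2 mL = 2.5 mL total → factor 2.5/0.5 = 5
Step 3: 0.12 mL + 5.2 mL = 5.32 mL total → factor 5.32/0.12 = 44.333
Dilution factor through tube #3 = 4 × 5 × 44.333 = 886.67
[tube #3] = 0.100 M / 886.67 = 0.0001128 M = 113 μM

113 μM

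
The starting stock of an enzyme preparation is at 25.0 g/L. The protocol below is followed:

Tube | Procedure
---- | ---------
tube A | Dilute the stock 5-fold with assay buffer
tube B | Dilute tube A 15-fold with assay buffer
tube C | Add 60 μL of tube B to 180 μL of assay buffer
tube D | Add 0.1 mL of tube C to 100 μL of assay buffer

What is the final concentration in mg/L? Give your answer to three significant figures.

Step 1: 5-fold → factor 5
Step 2: 15-fold → factor 15
Step 3: 60 μL + 180 μL = 240 μL total → factor 240/60 = 4
Step 4: 0.1 mL + 100 μL = 0.2 mL total → factor 0.2/0.1 = 2
Overall dilution factor = 5 × 15 × 4 × 2 = 600
Final = 25.0 g/L / 600 = 0.04167 g/L = 41.7 mg/L

41.7 mg/L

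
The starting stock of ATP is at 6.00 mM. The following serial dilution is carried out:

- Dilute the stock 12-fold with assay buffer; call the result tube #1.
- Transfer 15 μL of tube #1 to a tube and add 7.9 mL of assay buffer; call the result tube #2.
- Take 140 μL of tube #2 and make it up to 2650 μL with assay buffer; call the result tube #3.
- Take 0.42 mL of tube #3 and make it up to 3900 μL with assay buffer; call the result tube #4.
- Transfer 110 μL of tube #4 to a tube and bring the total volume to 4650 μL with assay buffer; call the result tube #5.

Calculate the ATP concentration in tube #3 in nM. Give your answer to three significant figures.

Step 1: 12-fold → factor 12
Step 2: 15 μL + 7.9 mL = 7915 μL total → factor 7915/15 = 527.67
Step 3: 140 μL brought to 2650 μL → factor 2650/140 = 18.929
Dilution factor through tube #3 = 12 × 527.67 × 18.929 = 1.1986 × 10^5
[tube #3] = 6.00 mM / 1.1986 × 10^5 = 5.006 × 10^-5 mM = 50.1 nM

50.1 nM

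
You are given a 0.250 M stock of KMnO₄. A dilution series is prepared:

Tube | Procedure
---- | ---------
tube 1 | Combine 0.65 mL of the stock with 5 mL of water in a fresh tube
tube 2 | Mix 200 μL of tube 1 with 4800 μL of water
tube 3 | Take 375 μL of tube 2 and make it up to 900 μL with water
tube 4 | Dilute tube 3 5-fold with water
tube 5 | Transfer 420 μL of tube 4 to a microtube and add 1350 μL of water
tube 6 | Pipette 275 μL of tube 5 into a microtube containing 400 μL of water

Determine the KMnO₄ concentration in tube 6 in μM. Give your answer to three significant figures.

Step 1: 0.65 mL + 5 mL = 5.65 mL total → factor 5.65/0.65 = 8.6923
Step 2: 200 μL + 4800 μL = 5000 μL total → factor 5000/200 = 25
Step 3: 375 μL brought to 900 μL → factor 900/375 = 2.4
Step 4: 5-fold → factor 5
Step 5: 420 μL + 1350 μL = 1770 μL total → factor 1770/420 = 4.2143
Step 6: 275 μL + 400 μL = 675 μL total → factor 675/275 = 2.4545
Overall dilution factor = 8.6923 × 25 × 2.4 × 5 × 4.2143 × 2.4545 = 26974
Final = 0.250 M / 26974 = 9.268 × 10^-6 M = 9.27 μM

9.27 μM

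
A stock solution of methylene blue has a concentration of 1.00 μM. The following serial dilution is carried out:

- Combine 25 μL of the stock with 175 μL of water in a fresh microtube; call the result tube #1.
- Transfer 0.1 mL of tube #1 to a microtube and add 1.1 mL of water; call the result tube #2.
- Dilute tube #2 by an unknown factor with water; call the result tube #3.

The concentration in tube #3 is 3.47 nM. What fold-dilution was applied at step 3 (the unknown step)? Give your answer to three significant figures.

3.00-fold

Step 1: 25 μL + 175 μL = 200 μL total → factor 200/25 = 8
Step 2: 0.1 mL + 1.1 mL = 1.2 mL total → factor 1.2/0.1 = 12
Step 3: unknown factor x
Product of known-step factors = 96
Overall factor = 1.00 μM / (3.47 nM) = 288.18
x = 288.18 / 96 = 3.00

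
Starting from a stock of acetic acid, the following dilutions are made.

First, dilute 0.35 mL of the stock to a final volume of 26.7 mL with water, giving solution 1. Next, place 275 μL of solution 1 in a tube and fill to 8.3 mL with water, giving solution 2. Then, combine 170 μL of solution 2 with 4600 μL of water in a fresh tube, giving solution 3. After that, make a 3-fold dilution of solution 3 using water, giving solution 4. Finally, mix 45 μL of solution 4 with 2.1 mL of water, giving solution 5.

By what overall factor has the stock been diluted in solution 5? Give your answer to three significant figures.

Step 1: 0.35 mL brought to 26.7 mL → factor 26.7/0.35 = 76.286
Step 2: 275 μL brought to 8.3 mL → factor 8300/275 = 30.182
Step 3: 170 μL + 4600 μL = 4770 μL total → factor 4770/170 = 28.059
Step 4: 3-fold → factor 3
Step 5: 45 μL + 2.1 mL = 2145 μL total → factor 2145/45 = 47.667
Overall dilution factor = 76.286 × 30.182 × 28.059 × 3 × 47.667 = 9.2383 × 10^6

9.24 × 10^6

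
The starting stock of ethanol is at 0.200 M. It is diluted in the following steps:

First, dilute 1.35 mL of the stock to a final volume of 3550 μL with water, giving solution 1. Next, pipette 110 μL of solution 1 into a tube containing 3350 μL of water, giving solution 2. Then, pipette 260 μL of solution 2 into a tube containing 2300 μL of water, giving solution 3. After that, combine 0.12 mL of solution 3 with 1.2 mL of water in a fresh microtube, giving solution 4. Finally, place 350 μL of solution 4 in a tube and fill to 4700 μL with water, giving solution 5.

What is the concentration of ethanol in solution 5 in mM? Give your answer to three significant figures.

Step 1: 1.35 mL brought to 3550 μL → factor 3.55/1.35 = 2.6296
Step 2: 110 μL + 3350 μL = 3460 μL total → factor 3460/110 = 31.455
Step 3: 260 μL + 2300 μL = 2560 μL total → factor 2560/260 = 9.8462
Step 4: 0.12 mL + 1.2 mL = 1.32 mL total → factor 1.32/0.12 = 11
Step 5: 350 μL brought to 4700 μL → factor 4700/350 = 13.429
Overall dilution factor = 2.6296 × 31.455 × 9.8462 × 11 × 13.429 = 1.203 × 10^5
Final = 0.200 M / 1.203 × 10^5 = 1.663 × 10^-6 M = 0.00166 mM

0.00166 mM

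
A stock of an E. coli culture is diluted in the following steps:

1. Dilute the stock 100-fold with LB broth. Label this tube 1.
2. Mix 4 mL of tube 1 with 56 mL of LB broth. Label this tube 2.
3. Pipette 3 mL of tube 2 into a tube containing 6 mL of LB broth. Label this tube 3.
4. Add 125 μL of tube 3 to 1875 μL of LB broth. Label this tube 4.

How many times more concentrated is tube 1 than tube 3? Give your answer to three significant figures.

Step 1: 100-fold → factor 100
Step 2: 4 mL + 56 mL = 60 mL total → factor 60/4 = 15
Step 3: 3 mL + 6 mL = 9 mL total → factor 9/3 = 3
Dilution factor to tube 1 = 100; to tube 3 = 4500
[tube 1]/[tube 3] = (factor to tube 3)/(factor to tube 1) = 4500/100 = 45.0

45.0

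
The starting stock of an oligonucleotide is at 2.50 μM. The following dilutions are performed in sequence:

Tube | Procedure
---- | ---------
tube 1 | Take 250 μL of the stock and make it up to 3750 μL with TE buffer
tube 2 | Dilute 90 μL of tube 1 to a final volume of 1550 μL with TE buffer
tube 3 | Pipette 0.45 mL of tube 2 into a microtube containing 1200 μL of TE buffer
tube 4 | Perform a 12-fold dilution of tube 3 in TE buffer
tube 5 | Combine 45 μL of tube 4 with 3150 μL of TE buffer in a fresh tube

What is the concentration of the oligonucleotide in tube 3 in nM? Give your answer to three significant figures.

Step 1: 250 μL brought to 3750 μL → factor 3750/250 = 15
Step 2: 90 μL brought to 1550 μL → factor 1550/90 = 17.222
Step 3: 0.45 mL + 1200 μL = 1.65 mL total → factor 1.65/0.45 = 3.6667
Dilution factor through tube 3 = 15 × 17.222 × 3.6667 = 947.22
[tube 3] = 2.50 μM / 947.22 = 0.002639 μM = 2.64 nM

2.64 nM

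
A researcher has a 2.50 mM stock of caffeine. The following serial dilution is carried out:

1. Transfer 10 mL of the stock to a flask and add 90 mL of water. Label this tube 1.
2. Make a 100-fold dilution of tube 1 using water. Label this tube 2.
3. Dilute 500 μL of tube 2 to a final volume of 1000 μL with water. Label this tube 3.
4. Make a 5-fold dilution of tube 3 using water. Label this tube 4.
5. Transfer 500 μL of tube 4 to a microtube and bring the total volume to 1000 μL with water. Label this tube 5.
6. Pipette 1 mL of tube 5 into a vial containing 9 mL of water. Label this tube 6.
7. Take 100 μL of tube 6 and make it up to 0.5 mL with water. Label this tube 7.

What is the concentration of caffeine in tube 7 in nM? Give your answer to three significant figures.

Step 1: 10 mL + 90 mL = 100 mL total → factor 100/10 = 10
Step 2: 100-fold → factor 100
Step 3: 500 μL brought to 1000 μL → factor 1000/500 = 2
Step 4: 5-fold → factor 5
Step 5: 500 μL brought to 1000 μL → factor 1000/500 = 2
Step 6: 1 mL + 9 mL = 10 mL total → factor 10/1 = 10
Step 7: 100 μL brought to 0.5 mL → factor 500/100 = 5
Overall dilution factor = 10 × 100 × 2 × 5 × 2 × 10 × 5 = 1 × 10^6
Final = 2.50 mM / 1 × 10^6 = 2.500 × 10^-6 mM = 2.50 nM

2.50 nM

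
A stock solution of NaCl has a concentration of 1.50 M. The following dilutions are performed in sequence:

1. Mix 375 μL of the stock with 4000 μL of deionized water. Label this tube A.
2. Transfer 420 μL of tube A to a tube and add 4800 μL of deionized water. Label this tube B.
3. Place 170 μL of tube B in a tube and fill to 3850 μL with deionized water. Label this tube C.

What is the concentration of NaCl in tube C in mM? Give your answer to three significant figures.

Step 1: 375 μL + 4000 μL = 4375 μL total → factor 4375/375 = 11.667
Step 2: 420 μL + 4800 μL = 5220 μL total → factor 5220/420 = 12.429
Step 3: 170 μL brought to 3850 μL → factor 3850/170 = 22.647
Overall dilution factor = 11.667 × 12.429 × 22.647 = 3283.8
Final = 1.50 M / 3283.8 = 0.0004568 M = 0.457 mM

0.457 mM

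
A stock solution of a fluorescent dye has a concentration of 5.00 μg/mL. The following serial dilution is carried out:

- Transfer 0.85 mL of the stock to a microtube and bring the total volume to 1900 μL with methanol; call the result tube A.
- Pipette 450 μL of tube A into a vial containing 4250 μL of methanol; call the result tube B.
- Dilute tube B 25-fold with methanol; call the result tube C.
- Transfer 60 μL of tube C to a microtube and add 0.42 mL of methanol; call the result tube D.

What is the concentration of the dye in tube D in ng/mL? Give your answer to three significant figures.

1.07 ng/mL

Step 1: 0.85 mL brought to 1900 μL → factor 1.9/0.85 = 2.2353
Step 2: 450 μL + 4250 μL = 4700 μL total → factor 4700/450 = 10.444
Step 3: 25-fold → factor 25
Step 4: 60 μL + 0.42 mL = 480 μL total → factor 480/60 = 8
Overall dilution factor = 2.2353 × 10.444 × 25 × 8 = 4669.3
Final = 5.00 μg/mL / 4669.3 = 0.001071 μg/mL = 1.07 ng/mL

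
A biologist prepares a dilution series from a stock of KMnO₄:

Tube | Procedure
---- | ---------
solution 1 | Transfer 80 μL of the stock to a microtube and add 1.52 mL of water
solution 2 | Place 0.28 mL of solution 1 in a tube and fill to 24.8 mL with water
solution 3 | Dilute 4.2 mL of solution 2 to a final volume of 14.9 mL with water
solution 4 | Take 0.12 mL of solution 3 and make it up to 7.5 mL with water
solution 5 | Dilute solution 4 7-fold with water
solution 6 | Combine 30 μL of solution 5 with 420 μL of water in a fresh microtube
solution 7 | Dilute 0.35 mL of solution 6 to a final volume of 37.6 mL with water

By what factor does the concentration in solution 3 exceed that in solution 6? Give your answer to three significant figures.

6.56 × 10^3

Step 1: 80 μL + 1.52 mL = 1600 μL total → factor 1600/80 = 20
Step 2: 0.28 mL brought to 24.8 mL → factor 24.8/0.28 = 88.571
Step 3: 4.2 mL brought to 14.9 mL → factor 14.9/4.2 = 3.5476
Step 4: 0.12 mL brought to 7.5 mL → factor 7.5/0.12 = 62.5
Step 5: 7-fold → factor 7
Step 6: 30 μL + 420 μL = 450 μL total → factor 450/30 = 15
Dilution factor to solution 3 = 6284.4; to solution 6 = 4.1241 × 10^7
[solution 3]/[solution 6] = (factor to solution 6)/(factor to solution 3) = 4.1241 × 10^7/6284.4 = 6.56 × 10^3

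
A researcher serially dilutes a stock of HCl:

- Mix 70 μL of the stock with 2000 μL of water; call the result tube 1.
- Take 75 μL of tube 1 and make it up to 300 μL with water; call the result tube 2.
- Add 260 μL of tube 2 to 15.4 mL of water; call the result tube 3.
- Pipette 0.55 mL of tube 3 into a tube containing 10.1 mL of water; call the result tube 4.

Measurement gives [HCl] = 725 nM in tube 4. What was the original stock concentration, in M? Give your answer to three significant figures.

0.100 M

Step 1: 70 μL + 2000 μL = 2070 μL total → factor 2070/70 = 29.571
Step 2: 75 μL brought to 300 μL → factor 300/75 = 4
Step 3: 260 μL + 15.4 mL = 15660 μL total → factor 15660/260 = 60.231
Step 4: 0.55 mL + 10.1 mL = 10.65 mL total → factor 10.65/0.55 = 19.364
Overall dilution factor = 29.571 × 4 × 60.231 × 19.364 = 1.3796 × 10^5
Stock = 725 nM × 1.3796 × 10^5 = 1.000 × 10^8 nM = 0.100 M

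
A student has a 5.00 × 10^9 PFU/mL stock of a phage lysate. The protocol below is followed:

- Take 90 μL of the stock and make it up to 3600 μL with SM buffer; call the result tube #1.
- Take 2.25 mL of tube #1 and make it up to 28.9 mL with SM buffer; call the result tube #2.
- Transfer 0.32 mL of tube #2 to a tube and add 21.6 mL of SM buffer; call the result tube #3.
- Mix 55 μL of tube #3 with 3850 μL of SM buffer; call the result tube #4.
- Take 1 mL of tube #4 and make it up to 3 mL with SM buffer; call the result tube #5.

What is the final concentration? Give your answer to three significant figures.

667 PFU/mL

Step 1: 90 μL brought to 3600 μL → factor 3600/90 = 40
Step 2: 2.25 mL brought to 28.9 mL → factor 28.9/2.25 = 12.844
Step 3: 0.32 mL + 21.6 mL = 21.92 mL total → factor 21.92/0.32 = 68.5
Step 4: 55 μL + 3850 μL = 3905 μL total → factor 3905/55 = 71
Step 5: 1 mL brought to 3 mL → factor 3/1 = 3
Overall dilution factor = 40 × 12.844 × 68.5 × 71 × 3 = 7.4963 × 10^6
Final = 5.00 × 10^9 PFU/mL / 7.4963 × 10^6 = 667 PFU/mL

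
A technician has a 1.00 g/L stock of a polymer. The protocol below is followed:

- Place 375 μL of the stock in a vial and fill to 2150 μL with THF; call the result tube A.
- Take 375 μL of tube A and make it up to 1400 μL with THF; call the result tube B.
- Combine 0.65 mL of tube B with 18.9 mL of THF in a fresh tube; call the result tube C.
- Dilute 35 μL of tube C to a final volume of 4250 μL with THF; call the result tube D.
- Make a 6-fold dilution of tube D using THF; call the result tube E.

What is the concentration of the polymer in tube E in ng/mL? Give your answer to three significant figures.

2.13 ng/mL

Step 1: 375 μL brought to 2150 μL → factor 2150/375 = 5.7333
Step 2: 375 μL brought to 1400 μL → factor 1400/375 = 3.7333
Step 3: 0.65 mL + 18.9 mL = 19.55 mL total → factor 19.55/0.65 = 30.077
Step 4: 35 μL brought to 4250 μL → factor 4250/35 = 121.43
Step 5: 6-fold → factor 6
Overall dilution factor = 5.7333 × 3.7333 × 30.077 × 121.43 × 6 = 4.6904 × 10^5
Final = 1.00 g/L / 4.6904 × 10^5 = 2.132 × 10^-6 g/L = 2.13 ng/mL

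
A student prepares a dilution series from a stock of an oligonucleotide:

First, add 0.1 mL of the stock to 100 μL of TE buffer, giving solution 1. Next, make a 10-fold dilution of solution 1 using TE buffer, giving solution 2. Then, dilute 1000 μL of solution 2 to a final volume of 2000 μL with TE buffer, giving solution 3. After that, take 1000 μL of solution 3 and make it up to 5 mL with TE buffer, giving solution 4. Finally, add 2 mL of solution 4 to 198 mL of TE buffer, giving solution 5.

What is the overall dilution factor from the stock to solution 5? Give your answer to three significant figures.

Step 1: 0.1 mL + 100 μL = 0.2 mL total → factor 0.2/0.1 = 2
Step 2: 10-fold → factor 10
Step 3: 1000 μL brought to 2000 μL → factor 2000/1000 = 2
Step 4: 1000 μL brought to 5 mL → factor 5000/1000 = 5
Step 5: 2 mL + 198 mL = 200 mL total → factor 200/2 = 100
Overall dilution factor = 2 × 10 × 2 × 5 × 100 = 20000

2.00 × 10^4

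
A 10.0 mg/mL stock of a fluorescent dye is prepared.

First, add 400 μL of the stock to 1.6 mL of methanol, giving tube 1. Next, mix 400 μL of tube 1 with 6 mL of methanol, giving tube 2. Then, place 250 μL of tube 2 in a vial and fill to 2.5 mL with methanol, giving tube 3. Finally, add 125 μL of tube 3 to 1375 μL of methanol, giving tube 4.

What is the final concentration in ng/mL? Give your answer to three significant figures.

Step 1: 400 μL + 1.6 mL = 2000 μL total → factor 2000/400 = 5
Step 2: 400 μL + 6 mL = 6400 μL total → factor 6400/400 = 16
Step 3: 250 μL brought to 2.5 mL → factor 2500/250 = 10
Step 4: 125 μL + 1375 μL = 1500 μL total → factor 1500/125 = 12
Overall dilution factor = 5 × 16 × 10 × 12 = 9600
Final = 10.0 mg/mL / 9600 = 0.001042 mg/mL = 1.04 × 10^3 ng/mL

1.04 × 10^3 ng/mL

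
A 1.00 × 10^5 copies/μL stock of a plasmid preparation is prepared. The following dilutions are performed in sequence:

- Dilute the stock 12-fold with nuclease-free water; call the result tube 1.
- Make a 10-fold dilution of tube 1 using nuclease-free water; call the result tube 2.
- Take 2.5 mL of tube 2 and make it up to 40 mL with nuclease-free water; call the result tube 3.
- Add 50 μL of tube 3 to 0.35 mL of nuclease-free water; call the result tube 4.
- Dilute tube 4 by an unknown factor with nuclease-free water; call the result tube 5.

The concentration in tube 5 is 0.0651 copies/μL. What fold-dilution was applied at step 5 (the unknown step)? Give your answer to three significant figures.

100-fold

Step 1: 12-fold → factor 12
Step 2: 10-fold → factor 10
Step 3: 2.5 mL brought to 40 mL → factor 40/2.5 = 16
Step 4: 50 μL + 0.35 mL = 400 μL total → factor 400/50 = 8
Step 5: unknown factor x
Product of known-step factors = 15360
Overall factor = 1.00 × 10^5 copies/μL / (0.0651 copies/μL) = 1.5361 × 10^6
x = 1.5361 × 10^6 / 15360 = 100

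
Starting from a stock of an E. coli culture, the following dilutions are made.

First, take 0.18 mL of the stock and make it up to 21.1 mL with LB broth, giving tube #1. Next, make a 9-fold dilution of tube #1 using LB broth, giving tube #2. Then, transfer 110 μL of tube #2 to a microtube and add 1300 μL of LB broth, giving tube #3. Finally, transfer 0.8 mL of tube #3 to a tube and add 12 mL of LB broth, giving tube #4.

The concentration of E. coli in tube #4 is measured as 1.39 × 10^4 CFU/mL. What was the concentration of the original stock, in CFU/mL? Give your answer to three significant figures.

3.01 × 10^9 CFU/mL

Step 1: 0.18 mL brought to 21.1 mL → factor 21.1/0.18 = 117.22
Step 2: 9-fold → factor 9
Step 3: 110 μL + 1300 μL = 1410 μL total → factor 1410/110 = 12.818
Step 4: 0.8 mL + 12 mL = 12.8 mL total → factor 12.8/0.8 = 16
Overall dilution factor = 117.22 × 9 × 12.818 × 16 = 2.1637 × 10^5
Stock = 1.39 × 10^4 CFU/mL × 2.1637 × 10^5 = 3.01 × 10^9 CFU/mL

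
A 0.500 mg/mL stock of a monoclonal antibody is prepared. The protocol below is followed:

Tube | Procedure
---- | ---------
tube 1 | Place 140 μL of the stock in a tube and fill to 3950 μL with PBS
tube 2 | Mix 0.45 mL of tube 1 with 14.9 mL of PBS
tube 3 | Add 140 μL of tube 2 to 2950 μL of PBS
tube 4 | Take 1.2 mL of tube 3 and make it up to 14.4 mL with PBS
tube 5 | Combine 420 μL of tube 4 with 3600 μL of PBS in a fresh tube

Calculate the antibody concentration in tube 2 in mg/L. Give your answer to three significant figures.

Step 1: 140 μL brought to 3950 μL → factor 3950/140 = 28.214
Step 2: 0.45 mL + 14.9 mL = 15.35 mL total → factor 15.35/0.45 = 34.111
Dilution factor through tube 2 = 28.214 × 34.111 = 962.42
[tube 2] = 0.500 mg/mL / 962.42 = 0.0005195 mg/mL = 0.520 mg/L

0.520 mg/L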